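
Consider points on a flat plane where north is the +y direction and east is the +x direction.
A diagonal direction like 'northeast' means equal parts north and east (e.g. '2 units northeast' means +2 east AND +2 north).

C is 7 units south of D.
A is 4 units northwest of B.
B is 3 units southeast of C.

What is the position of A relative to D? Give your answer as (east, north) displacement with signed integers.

Place D at the origin (east=0, north=0).
  C is 7 units south of D: delta (east=+0, north=-7); C at (east=0, north=-7).
  B is 3 units southeast of C: delta (east=+3, north=-3); B at (east=3, north=-10).
  A is 4 units northwest of B: delta (east=-4, north=+4); A at (east=-1, north=-6).
Therefore A relative to D: (east=-1, north=-6).

Answer: A is at (east=-1, north=-6) relative to D.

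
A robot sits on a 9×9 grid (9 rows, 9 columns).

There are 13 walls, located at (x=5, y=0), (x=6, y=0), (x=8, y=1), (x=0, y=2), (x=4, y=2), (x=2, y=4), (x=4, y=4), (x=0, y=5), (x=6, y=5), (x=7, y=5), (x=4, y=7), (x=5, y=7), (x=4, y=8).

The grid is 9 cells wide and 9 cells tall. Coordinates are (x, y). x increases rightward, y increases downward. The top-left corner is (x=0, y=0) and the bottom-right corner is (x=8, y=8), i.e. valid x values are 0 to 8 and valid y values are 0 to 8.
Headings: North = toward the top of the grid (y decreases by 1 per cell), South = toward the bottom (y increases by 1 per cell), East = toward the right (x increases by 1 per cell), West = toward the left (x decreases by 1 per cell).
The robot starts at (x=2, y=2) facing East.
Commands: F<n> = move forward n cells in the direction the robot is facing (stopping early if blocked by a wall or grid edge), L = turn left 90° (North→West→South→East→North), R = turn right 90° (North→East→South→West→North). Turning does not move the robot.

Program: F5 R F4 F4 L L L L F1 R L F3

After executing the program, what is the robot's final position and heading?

Answer: Final position: (x=3, y=8), facing South

Derivation:
Start: (x=2, y=2), facing East
  F5: move forward 1/5 (blocked), now at (x=3, y=2)
  R: turn right, now facing South
  F4: move forward 4, now at (x=3, y=6)
  F4: move forward 2/4 (blocked), now at (x=3, y=8)
  L: turn left, now facing East
  L: turn left, now facing North
  L: turn left, now facing West
  L: turn left, now facing South
  F1: move forward 0/1 (blocked), now at (x=3, y=8)
  R: turn right, now facing West
  L: turn left, now facing South
  F3: move forward 0/3 (blocked), now at (x=3, y=8)
Final: (x=3, y=8), facing South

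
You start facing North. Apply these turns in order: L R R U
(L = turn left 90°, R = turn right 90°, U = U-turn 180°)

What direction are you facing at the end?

Answer: Final heading: West

Derivation:
Start: North
  L (left (90° counter-clockwise)) -> West
  R (right (90° clockwise)) -> North
  R (right (90° clockwise)) -> East
  U (U-turn (180°)) -> West
Final: West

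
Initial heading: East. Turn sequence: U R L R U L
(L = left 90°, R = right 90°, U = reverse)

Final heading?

Answer: Final heading: East

Derivation:
Start: East
  U (U-turn (180°)) -> West
  R (right (90° clockwise)) -> North
  L (left (90° counter-clockwise)) -> West
  R (right (90° clockwise)) -> North
  U (U-turn (180°)) -> South
  L (left (90° counter-clockwise)) -> East
Final: East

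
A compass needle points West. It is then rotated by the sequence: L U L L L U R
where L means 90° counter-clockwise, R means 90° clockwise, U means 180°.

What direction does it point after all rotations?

Start: West
  L (left (90° counter-clockwise)) -> South
  U (U-turn (180°)) -> North
  L (left (90° counter-clockwise)) -> West
  L (left (90° counter-clockwise)) -> South
  L (left (90° counter-clockwise)) -> East
  U (U-turn (180°)) -> West
  R (right (90° clockwise)) -> North
Final: North

Answer: Final heading: North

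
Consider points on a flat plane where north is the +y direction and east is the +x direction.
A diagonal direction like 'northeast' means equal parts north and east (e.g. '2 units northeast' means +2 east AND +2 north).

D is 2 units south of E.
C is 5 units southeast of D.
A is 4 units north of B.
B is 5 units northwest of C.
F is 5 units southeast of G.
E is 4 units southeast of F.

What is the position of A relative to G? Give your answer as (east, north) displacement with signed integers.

Place G at the origin (east=0, north=0).
  F is 5 units southeast of G: delta (east=+5, north=-5); F at (east=5, north=-5).
  E is 4 units southeast of F: delta (east=+4, north=-4); E at (east=9, north=-9).
  D is 2 units south of E: delta (east=+0, north=-2); D at (east=9, north=-11).
  C is 5 units southeast of D: delta (east=+5, north=-5); C at (east=14, north=-16).
  B is 5 units northwest of C: delta (east=-5, north=+5); B at (east=9, north=-11).
  A is 4 units north of B: delta (east=+0, north=+4); A at (east=9, north=-7).
Therefore A relative to G: (east=9, north=-7).

Answer: A is at (east=9, north=-7) relative to G.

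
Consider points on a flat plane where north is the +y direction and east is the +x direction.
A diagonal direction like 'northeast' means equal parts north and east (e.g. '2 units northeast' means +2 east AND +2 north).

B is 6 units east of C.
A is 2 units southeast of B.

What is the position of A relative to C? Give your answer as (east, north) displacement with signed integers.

Answer: A is at (east=8, north=-2) relative to C.

Derivation:
Place C at the origin (east=0, north=0).
  B is 6 units east of C: delta (east=+6, north=+0); B at (east=6, north=0).
  A is 2 units southeast of B: delta (east=+2, north=-2); A at (east=8, north=-2).
Therefore A relative to C: (east=8, north=-2).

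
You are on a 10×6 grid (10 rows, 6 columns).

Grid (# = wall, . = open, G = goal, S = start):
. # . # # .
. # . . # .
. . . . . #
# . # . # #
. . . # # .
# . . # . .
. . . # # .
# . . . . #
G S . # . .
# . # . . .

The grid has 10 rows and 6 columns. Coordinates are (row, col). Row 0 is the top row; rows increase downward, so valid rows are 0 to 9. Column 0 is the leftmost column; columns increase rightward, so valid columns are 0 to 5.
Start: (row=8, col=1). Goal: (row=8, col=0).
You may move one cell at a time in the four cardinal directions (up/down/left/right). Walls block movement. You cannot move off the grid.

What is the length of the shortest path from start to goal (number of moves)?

BFS from (row=8, col=1) until reaching (row=8, col=0):
  Distance 0: (row=8, col=1)
  Distance 1: (row=7, col=1), (row=8, col=0), (row=8, col=2), (row=9, col=1)  <- goal reached here
One shortest path (1 moves): (row=8, col=1) -> (row=8, col=0)

Answer: Shortest path length: 1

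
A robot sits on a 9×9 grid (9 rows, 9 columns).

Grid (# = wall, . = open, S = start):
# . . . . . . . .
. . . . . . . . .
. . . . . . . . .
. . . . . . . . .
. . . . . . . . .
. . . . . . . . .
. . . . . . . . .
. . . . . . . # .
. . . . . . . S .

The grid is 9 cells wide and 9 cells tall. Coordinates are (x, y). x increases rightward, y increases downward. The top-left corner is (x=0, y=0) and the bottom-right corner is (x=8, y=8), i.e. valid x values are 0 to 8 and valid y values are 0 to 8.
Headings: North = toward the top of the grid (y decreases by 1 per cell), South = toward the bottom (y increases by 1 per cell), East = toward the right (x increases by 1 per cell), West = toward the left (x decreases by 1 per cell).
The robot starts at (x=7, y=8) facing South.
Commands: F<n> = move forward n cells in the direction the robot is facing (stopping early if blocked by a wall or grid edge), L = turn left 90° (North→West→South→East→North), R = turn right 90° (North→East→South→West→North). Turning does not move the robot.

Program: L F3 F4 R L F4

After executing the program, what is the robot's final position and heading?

Answer: Final position: (x=8, y=8), facing East

Derivation:
Start: (x=7, y=8), facing South
  L: turn left, now facing East
  F3: move forward 1/3 (blocked), now at (x=8, y=8)
  F4: move forward 0/4 (blocked), now at (x=8, y=8)
  R: turn right, now facing South
  L: turn left, now facing East
  F4: move forward 0/4 (blocked), now at (x=8, y=8)
Final: (x=8, y=8), facing East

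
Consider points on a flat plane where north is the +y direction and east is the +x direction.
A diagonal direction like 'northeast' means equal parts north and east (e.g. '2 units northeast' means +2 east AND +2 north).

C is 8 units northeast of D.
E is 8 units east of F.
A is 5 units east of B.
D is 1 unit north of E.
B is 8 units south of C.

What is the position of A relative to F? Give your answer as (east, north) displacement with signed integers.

Answer: A is at (east=21, north=1) relative to F.

Derivation:
Place F at the origin (east=0, north=0).
  E is 8 units east of F: delta (east=+8, north=+0); E at (east=8, north=0).
  D is 1 unit north of E: delta (east=+0, north=+1); D at (east=8, north=1).
  C is 8 units northeast of D: delta (east=+8, north=+8); C at (east=16, north=9).
  B is 8 units south of C: delta (east=+0, north=-8); B at (east=16, north=1).
  A is 5 units east of B: delta (east=+5, north=+0); A at (east=21, north=1).
Therefore A relative to F: (east=21, north=1).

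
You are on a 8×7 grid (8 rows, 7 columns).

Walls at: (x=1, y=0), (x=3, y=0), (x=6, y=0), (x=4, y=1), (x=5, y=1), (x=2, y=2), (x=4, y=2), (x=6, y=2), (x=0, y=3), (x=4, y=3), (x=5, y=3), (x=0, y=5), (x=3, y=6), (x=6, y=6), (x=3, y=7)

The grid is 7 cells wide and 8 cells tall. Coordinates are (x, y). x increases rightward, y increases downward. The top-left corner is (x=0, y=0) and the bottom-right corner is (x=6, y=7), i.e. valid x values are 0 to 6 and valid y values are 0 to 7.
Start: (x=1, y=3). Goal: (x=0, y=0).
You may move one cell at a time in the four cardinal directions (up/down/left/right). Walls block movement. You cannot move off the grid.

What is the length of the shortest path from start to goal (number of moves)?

BFS from (x=1, y=3) until reaching (x=0, y=0):
  Distance 0: (x=1, y=3)
  Distance 1: (x=1, y=2), (x=2, y=3), (x=1, y=4)
  Distance 2: (x=1, y=1), (x=0, y=2), (x=3, y=3), (x=0, y=4), (x=2, y=4), (x=1, y=5)
  Distance 3: (x=0, y=1), (x=2, y=1), (x=3, y=2), (x=3, y=4), (x=2, y=5), (x=1, y=6)
  Distance 4: (x=0, y=0), (x=2, y=0), (x=3, y=1), (x=4, y=4), (x=3, y=5), (x=0, y=6), (x=2, y=6), (x=1, y=7)  <- goal reached here
One shortest path (4 moves): (x=1, y=3) -> (x=1, y=2) -> (x=0, y=2) -> (x=0, y=1) -> (x=0, y=0)

Answer: Shortest path length: 4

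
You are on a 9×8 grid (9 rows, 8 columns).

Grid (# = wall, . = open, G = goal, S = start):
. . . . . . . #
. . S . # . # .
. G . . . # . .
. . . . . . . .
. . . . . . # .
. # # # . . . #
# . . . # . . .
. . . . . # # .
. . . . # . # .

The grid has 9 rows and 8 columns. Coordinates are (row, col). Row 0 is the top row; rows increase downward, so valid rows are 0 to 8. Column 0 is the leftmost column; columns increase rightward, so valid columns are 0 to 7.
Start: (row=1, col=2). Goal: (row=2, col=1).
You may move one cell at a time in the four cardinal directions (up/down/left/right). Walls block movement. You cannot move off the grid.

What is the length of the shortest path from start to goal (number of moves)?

Answer: Shortest path length: 2

Derivation:
BFS from (row=1, col=2) until reaching (row=2, col=1):
  Distance 0: (row=1, col=2)
  Distance 1: (row=0, col=2), (row=1, col=1), (row=1, col=3), (row=2, col=2)
  Distance 2: (row=0, col=1), (row=0, col=3), (row=1, col=0), (row=2, col=1), (row=2, col=3), (row=3, col=2)  <- goal reached here
One shortest path (2 moves): (row=1, col=2) -> (row=1, col=1) -> (row=2, col=1)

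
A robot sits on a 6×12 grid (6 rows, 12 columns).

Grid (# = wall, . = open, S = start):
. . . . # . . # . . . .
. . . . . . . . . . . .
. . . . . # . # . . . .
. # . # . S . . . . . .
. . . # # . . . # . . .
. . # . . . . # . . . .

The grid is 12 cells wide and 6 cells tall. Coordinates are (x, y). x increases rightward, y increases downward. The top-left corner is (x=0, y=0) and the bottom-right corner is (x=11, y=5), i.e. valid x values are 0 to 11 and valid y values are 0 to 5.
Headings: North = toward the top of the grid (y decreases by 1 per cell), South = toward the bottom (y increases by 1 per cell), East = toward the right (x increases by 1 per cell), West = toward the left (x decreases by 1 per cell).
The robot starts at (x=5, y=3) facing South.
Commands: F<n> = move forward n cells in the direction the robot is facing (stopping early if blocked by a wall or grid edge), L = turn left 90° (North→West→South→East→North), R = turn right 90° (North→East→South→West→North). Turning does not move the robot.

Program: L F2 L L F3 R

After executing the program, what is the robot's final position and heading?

Start: (x=5, y=3), facing South
  L: turn left, now facing East
  F2: move forward 2, now at (x=7, y=3)
  L: turn left, now facing North
  L: turn left, now facing West
  F3: move forward 3, now at (x=4, y=3)
  R: turn right, now facing North
Final: (x=4, y=3), facing North

Answer: Final position: (x=4, y=3), facing North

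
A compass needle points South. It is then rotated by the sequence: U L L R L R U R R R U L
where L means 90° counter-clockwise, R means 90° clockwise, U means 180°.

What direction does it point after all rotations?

Answer: Final heading: East

Derivation:
Start: South
  U (U-turn (180°)) -> North
  L (left (90° counter-clockwise)) -> West
  L (left (90° counter-clockwise)) -> South
  R (right (90° clockwise)) -> West
  L (left (90° counter-clockwise)) -> South
  R (right (90° clockwise)) -> West
  U (U-turn (180°)) -> East
  R (right (90° clockwise)) -> South
  R (right (90° clockwise)) -> West
  R (right (90° clockwise)) -> North
  U (U-turn (180°)) -> South
  L (left (90° counter-clockwise)) -> East
Final: East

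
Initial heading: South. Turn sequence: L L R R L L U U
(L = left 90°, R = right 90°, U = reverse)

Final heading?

Answer: Final heading: North

Derivation:
Start: South
  L (left (90° counter-clockwise)) -> East
  L (left (90° counter-clockwise)) -> North
  R (right (90° clockwise)) -> East
  R (right (90° clockwise)) -> South
  L (left (90° counter-clockwise)) -> East
  L (left (90° counter-clockwise)) -> North
  U (U-turn (180°)) -> South
  U (U-turn (180°)) -> North
Final: North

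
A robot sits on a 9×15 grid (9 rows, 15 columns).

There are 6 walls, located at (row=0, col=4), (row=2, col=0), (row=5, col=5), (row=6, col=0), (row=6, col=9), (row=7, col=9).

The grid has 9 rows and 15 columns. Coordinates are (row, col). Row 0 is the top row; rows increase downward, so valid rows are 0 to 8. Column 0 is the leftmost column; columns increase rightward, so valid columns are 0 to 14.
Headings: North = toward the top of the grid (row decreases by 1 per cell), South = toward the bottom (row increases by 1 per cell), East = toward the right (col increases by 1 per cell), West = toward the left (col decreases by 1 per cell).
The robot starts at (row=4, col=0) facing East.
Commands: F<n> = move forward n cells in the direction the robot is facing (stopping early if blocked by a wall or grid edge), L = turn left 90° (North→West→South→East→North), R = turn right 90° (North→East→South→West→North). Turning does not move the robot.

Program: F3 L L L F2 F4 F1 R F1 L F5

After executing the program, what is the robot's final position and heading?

Answer: Final position: (row=8, col=2), facing South

Derivation:
Start: (row=4, col=0), facing East
  F3: move forward 3, now at (row=4, col=3)
  L: turn left, now facing North
  L: turn left, now facing West
  L: turn left, now facing South
  F2: move forward 2, now at (row=6, col=3)
  F4: move forward 2/4 (blocked), now at (row=8, col=3)
  F1: move forward 0/1 (blocked), now at (row=8, col=3)
  R: turn right, now facing West
  F1: move forward 1, now at (row=8, col=2)
  L: turn left, now facing South
  F5: move forward 0/5 (blocked), now at (row=8, col=2)
Final: (row=8, col=2), facing South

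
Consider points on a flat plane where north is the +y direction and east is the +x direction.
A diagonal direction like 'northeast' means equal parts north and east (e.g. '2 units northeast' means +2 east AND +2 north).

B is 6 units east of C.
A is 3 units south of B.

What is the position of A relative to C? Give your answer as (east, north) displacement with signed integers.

Answer: A is at (east=6, north=-3) relative to C.

Derivation:
Place C at the origin (east=0, north=0).
  B is 6 units east of C: delta (east=+6, north=+0); B at (east=6, north=0).
  A is 3 units south of B: delta (east=+0, north=-3); A at (east=6, north=-3).
Therefore A relative to C: (east=6, north=-3).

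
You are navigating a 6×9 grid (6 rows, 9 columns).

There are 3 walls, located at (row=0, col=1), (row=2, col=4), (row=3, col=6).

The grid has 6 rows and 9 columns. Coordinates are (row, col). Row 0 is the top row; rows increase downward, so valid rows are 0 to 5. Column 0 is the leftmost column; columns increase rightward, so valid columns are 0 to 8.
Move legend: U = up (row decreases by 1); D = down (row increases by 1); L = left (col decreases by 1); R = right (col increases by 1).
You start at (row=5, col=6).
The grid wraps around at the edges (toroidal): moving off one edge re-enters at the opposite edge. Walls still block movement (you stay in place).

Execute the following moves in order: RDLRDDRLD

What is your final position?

Answer: Final position: (row=3, col=7)

Derivation:
Start: (row=5, col=6)
  R (right): (row=5, col=6) -> (row=5, col=7)
  D (down): (row=5, col=7) -> (row=0, col=7)
  L (left): (row=0, col=7) -> (row=0, col=6)
  R (right): (row=0, col=6) -> (row=0, col=7)
  D (down): (row=0, col=7) -> (row=1, col=7)
  D (down): (row=1, col=7) -> (row=2, col=7)
  R (right): (row=2, col=7) -> (row=2, col=8)
  L (left): (row=2, col=8) -> (row=2, col=7)
  D (down): (row=2, col=7) -> (row=3, col=7)
Final: (row=3, col=7)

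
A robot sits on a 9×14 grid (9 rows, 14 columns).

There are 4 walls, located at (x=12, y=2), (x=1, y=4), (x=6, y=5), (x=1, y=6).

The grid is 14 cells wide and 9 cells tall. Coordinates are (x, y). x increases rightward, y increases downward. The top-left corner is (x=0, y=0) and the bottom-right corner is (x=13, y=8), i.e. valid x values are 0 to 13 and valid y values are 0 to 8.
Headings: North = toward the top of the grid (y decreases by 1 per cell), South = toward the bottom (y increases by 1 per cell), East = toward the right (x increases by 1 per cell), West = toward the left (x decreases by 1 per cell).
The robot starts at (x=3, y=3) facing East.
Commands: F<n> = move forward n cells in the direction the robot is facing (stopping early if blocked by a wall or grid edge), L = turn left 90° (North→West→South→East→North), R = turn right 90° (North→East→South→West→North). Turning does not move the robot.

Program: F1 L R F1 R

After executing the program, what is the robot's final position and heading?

Answer: Final position: (x=5, y=3), facing South

Derivation:
Start: (x=3, y=3), facing East
  F1: move forward 1, now at (x=4, y=3)
  L: turn left, now facing North
  R: turn right, now facing East
  F1: move forward 1, now at (x=5, y=3)
  R: turn right, now facing South
Final: (x=5, y=3), facing South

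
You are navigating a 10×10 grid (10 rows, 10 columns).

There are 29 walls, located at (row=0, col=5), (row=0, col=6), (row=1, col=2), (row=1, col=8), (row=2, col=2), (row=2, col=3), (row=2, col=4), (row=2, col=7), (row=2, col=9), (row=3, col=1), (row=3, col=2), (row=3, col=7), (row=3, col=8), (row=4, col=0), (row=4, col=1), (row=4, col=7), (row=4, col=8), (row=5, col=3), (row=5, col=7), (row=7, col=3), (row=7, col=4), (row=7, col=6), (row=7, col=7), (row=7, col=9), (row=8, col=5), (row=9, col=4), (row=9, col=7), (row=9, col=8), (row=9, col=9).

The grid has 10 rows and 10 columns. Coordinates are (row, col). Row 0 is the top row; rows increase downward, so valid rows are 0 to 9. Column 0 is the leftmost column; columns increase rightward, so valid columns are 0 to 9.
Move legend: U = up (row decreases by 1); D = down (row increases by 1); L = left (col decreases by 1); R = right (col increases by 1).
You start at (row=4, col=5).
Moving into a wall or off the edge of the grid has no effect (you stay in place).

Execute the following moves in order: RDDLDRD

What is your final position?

Answer: Final position: (row=7, col=5)

Derivation:
Start: (row=4, col=5)
  R (right): (row=4, col=5) -> (row=4, col=6)
  D (down): (row=4, col=6) -> (row=5, col=6)
  D (down): (row=5, col=6) -> (row=6, col=6)
  L (left): (row=6, col=6) -> (row=6, col=5)
  D (down): (row=6, col=5) -> (row=7, col=5)
  R (right): blocked, stay at (row=7, col=5)
  D (down): blocked, stay at (row=7, col=5)
Final: (row=7, col=5)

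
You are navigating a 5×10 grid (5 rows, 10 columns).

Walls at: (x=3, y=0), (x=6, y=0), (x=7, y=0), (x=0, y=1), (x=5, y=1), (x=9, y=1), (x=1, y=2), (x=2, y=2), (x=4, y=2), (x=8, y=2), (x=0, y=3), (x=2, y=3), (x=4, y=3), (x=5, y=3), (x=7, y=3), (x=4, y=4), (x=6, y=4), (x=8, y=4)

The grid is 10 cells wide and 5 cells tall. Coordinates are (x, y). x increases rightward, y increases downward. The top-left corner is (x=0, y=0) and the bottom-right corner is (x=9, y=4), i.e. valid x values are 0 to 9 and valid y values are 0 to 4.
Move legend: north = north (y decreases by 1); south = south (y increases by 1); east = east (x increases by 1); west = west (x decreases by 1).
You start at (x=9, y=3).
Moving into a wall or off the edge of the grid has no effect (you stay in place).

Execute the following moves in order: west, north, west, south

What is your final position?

Start: (x=9, y=3)
  west (west): (x=9, y=3) -> (x=8, y=3)
  north (north): blocked, stay at (x=8, y=3)
  west (west): blocked, stay at (x=8, y=3)
  south (south): blocked, stay at (x=8, y=3)
Final: (x=8, y=3)

Answer: Final position: (x=8, y=3)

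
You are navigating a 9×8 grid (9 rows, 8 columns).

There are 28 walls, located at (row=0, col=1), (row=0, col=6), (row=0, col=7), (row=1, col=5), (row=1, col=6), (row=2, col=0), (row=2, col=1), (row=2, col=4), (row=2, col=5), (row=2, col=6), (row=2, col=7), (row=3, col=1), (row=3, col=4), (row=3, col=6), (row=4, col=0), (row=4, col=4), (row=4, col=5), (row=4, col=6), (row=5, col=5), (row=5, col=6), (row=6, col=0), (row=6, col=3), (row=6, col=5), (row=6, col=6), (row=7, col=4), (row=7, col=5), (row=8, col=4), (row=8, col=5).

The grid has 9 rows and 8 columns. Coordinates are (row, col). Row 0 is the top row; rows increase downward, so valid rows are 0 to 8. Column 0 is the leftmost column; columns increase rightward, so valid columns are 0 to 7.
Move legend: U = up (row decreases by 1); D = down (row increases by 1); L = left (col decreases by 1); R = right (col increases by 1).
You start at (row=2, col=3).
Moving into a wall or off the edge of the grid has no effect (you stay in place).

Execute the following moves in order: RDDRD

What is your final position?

Answer: Final position: (row=5, col=3)

Derivation:
Start: (row=2, col=3)
  R (right): blocked, stay at (row=2, col=3)
  D (down): (row=2, col=3) -> (row=3, col=3)
  D (down): (row=3, col=3) -> (row=4, col=3)
  R (right): blocked, stay at (row=4, col=3)
  D (down): (row=4, col=3) -> (row=5, col=3)
Final: (row=5, col=3)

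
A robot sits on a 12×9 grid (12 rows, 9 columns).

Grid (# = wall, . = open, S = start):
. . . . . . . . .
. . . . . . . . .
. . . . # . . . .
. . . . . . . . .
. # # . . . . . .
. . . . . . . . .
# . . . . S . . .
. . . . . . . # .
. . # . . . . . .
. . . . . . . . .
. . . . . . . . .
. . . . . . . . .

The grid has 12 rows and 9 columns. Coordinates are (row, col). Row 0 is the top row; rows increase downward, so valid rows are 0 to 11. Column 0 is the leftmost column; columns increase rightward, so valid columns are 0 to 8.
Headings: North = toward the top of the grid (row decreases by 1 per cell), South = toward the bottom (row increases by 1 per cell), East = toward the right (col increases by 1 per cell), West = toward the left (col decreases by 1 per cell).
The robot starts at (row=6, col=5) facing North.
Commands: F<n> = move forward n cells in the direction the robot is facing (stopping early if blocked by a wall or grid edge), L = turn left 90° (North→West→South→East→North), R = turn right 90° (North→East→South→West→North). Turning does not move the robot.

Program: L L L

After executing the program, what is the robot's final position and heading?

Answer: Final position: (row=6, col=5), facing East

Derivation:
Start: (row=6, col=5), facing North
  L: turn left, now facing West
  L: turn left, now facing South
  L: turn left, now facing East
Final: (row=6, col=5), facing East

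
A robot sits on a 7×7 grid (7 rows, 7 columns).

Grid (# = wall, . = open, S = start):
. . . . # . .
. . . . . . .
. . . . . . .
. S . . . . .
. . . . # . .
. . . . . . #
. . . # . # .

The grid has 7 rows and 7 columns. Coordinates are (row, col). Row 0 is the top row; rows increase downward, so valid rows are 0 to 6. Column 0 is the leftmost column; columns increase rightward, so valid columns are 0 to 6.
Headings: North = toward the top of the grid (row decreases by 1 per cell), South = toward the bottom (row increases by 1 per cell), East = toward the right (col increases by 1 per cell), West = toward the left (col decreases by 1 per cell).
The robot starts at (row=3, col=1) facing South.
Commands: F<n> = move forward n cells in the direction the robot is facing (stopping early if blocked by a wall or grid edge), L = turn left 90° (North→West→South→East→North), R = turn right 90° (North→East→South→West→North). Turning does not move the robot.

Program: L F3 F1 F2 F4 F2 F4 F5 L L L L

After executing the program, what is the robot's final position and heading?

Start: (row=3, col=1), facing South
  L: turn left, now facing East
  F3: move forward 3, now at (row=3, col=4)
  F1: move forward 1, now at (row=3, col=5)
  F2: move forward 1/2 (blocked), now at (row=3, col=6)
  F4: move forward 0/4 (blocked), now at (row=3, col=6)
  F2: move forward 0/2 (blocked), now at (row=3, col=6)
  F4: move forward 0/4 (blocked), now at (row=3, col=6)
  F5: move forward 0/5 (blocked), now at (row=3, col=6)
  L: turn left, now facing North
  L: turn left, now facing West
  L: turn left, now facing South
  L: turn left, now facing East
Final: (row=3, col=6), facing East

Answer: Final position: (row=3, col=6), facing East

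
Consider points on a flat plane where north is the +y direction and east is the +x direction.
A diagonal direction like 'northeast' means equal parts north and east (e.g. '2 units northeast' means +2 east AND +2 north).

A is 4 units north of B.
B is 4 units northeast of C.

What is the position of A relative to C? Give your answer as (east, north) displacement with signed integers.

Answer: A is at (east=4, north=8) relative to C.

Derivation:
Place C at the origin (east=0, north=0).
  B is 4 units northeast of C: delta (east=+4, north=+4); B at (east=4, north=4).
  A is 4 units north of B: delta (east=+0, north=+4); A at (east=4, north=8).
Therefore A relative to C: (east=4, north=8).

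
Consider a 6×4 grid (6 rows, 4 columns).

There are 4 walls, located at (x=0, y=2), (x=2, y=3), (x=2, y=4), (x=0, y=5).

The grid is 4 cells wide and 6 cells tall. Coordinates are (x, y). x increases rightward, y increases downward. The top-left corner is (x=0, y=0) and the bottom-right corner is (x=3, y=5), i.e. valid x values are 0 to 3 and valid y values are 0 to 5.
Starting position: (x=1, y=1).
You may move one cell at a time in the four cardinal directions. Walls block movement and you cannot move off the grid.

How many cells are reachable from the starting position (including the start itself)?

BFS flood-fill from (x=1, y=1):
  Distance 0: (x=1, y=1)
  Distance 1: (x=1, y=0), (x=0, y=1), (x=2, y=1), (x=1, y=2)
  Distance 2: (x=0, y=0), (x=2, y=0), (x=3, y=1), (x=2, y=2), (x=1, y=3)
  Distance 3: (x=3, y=0), (x=3, y=2), (x=0, y=3), (x=1, y=4)
  Distance 4: (x=3, y=3), (x=0, y=4), (x=1, y=5)
  Distance 5: (x=3, y=4), (x=2, y=5)
  Distance 6: (x=3, y=5)
Total reachable: 20 (grid has 20 open cells total)

Answer: Reachable cells: 20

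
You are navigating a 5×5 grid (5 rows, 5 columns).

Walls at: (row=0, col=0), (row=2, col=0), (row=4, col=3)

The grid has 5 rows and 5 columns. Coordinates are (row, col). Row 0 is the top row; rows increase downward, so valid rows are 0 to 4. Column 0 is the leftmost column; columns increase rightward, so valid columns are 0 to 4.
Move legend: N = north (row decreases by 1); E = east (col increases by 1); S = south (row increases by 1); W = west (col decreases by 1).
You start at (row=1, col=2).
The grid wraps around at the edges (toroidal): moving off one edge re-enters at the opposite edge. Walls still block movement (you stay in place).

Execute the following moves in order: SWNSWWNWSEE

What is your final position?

Answer: Final position: (row=1, col=2)

Derivation:
Start: (row=1, col=2)
  S (south): (row=1, col=2) -> (row=2, col=2)
  W (west): (row=2, col=2) -> (row=2, col=1)
  N (north): (row=2, col=1) -> (row=1, col=1)
  S (south): (row=1, col=1) -> (row=2, col=1)
  W (west): blocked, stay at (row=2, col=1)
  W (west): blocked, stay at (row=2, col=1)
  N (north): (row=2, col=1) -> (row=1, col=1)
  W (west): (row=1, col=1) -> (row=1, col=0)
  S (south): blocked, stay at (row=1, col=0)
  E (east): (row=1, col=0) -> (row=1, col=1)
  E (east): (row=1, col=1) -> (row=1, col=2)
Final: (row=1, col=2)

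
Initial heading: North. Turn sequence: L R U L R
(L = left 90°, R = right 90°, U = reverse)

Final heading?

Start: North
  L (left (90° counter-clockwise)) -> West
  R (right (90° clockwise)) -> North
  U (U-turn (180°)) -> South
  L (left (90° counter-clockwise)) -> East
  R (right (90° clockwise)) -> South
Final: South

Answer: Final heading: South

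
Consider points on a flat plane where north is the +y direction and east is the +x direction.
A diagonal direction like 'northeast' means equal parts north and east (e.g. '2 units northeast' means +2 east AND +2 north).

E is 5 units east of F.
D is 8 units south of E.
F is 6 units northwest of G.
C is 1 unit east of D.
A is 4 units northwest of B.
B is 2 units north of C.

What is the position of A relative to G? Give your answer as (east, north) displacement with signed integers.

Place G at the origin (east=0, north=0).
  F is 6 units northwest of G: delta (east=-6, north=+6); F at (east=-6, north=6).
  E is 5 units east of F: delta (east=+5, north=+0); E at (east=-1, north=6).
  D is 8 units south of E: delta (east=+0, north=-8); D at (east=-1, north=-2).
  C is 1 unit east of D: delta (east=+1, north=+0); C at (east=0, north=-2).
  B is 2 units north of C: delta (east=+0, north=+2); B at (east=0, north=0).
  A is 4 units northwest of B: delta (east=-4, north=+4); A at (east=-4, north=4).
Therefore A relative to G: (east=-4, north=4).

Answer: A is at (east=-4, north=4) relative to G.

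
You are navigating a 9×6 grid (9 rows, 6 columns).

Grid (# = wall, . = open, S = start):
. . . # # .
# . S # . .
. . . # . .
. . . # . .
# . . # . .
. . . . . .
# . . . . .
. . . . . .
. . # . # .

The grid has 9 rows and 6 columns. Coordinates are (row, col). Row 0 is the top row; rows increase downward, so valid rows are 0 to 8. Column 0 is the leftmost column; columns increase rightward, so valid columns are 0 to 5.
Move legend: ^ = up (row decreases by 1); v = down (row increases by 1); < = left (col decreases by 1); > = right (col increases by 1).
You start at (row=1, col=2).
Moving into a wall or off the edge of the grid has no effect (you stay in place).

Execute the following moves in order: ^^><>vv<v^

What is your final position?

Start: (row=1, col=2)
  ^ (up): (row=1, col=2) -> (row=0, col=2)
  ^ (up): blocked, stay at (row=0, col=2)
  > (right): blocked, stay at (row=0, col=2)
  < (left): (row=0, col=2) -> (row=0, col=1)
  > (right): (row=0, col=1) -> (row=0, col=2)
  v (down): (row=0, col=2) -> (row=1, col=2)
  v (down): (row=1, col=2) -> (row=2, col=2)
  < (left): (row=2, col=2) -> (row=2, col=1)
  v (down): (row=2, col=1) -> (row=3, col=1)
  ^ (up): (row=3, col=1) -> (row=2, col=1)
Final: (row=2, col=1)

Answer: Final position: (row=2, col=1)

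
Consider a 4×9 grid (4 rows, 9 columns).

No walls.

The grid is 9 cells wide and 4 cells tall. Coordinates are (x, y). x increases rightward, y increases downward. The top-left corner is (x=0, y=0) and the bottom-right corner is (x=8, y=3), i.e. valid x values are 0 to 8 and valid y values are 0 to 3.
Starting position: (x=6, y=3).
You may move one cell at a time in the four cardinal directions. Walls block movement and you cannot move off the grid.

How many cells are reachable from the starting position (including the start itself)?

Answer: Reachable cells: 36

Derivation:
BFS flood-fill from (x=6, y=3):
  Distance 0: (x=6, y=3)
  Distance 1: (x=6, y=2), (x=5, y=3), (x=7, y=3)
  Distance 2: (x=6, y=1), (x=5, y=2), (x=7, y=2), (x=4, y=3), (x=8, y=3)
  Distance 3: (x=6, y=0), (x=5, y=1), (x=7, y=1), (x=4, y=2), (x=8, y=2), (x=3, y=3)
  Distance 4: (x=5, y=0), (x=7, y=0), (x=4, y=1), (x=8, y=1), (x=3, y=2), (x=2, y=3)
  Distance 5: (x=4, y=0), (x=8, y=0), (x=3, y=1), (x=2, y=2), (x=1, y=3)
  Distance 6: (x=3, y=0), (x=2, y=1), (x=1, y=2), (x=0, y=3)
  Distance 7: (x=2, y=0), (x=1, y=1), (x=0, y=2)
  Distance 8: (x=1, y=0), (x=0, y=1)
  Distance 9: (x=0, y=0)
Total reachable: 36 (grid has 36 open cells total)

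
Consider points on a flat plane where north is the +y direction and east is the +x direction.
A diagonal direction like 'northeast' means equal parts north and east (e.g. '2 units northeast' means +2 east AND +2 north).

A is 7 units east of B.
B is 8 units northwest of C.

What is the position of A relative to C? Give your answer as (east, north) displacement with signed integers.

Place C at the origin (east=0, north=0).
  B is 8 units northwest of C: delta (east=-8, north=+8); B at (east=-8, north=8).
  A is 7 units east of B: delta (east=+7, north=+0); A at (east=-1, north=8).
Therefore A relative to C: (east=-1, north=8).

Answer: A is at (east=-1, north=8) relative to C.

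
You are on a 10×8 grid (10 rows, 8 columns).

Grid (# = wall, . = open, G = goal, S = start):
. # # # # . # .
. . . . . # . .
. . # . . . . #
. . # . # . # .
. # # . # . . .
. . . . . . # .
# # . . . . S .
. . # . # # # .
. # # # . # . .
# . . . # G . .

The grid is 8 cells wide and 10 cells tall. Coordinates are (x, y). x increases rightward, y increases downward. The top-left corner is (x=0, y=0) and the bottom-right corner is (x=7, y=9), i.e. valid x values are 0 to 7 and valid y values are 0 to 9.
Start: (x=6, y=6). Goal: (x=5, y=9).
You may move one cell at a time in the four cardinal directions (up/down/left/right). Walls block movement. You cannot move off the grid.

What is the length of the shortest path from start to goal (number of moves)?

BFS from (x=6, y=6) until reaching (x=5, y=9):
  Distance 0: (x=6, y=6)
  Distance 1: (x=5, y=6), (x=7, y=6)
  Distance 2: (x=5, y=5), (x=7, y=5), (x=4, y=6), (x=7, y=7)
  Distance 3: (x=5, y=4), (x=7, y=4), (x=4, y=5), (x=3, y=6), (x=7, y=8)
  Distance 4: (x=5, y=3), (x=7, y=3), (x=6, y=4), (x=3, y=5), (x=2, y=6), (x=3, y=7), (x=6, y=8), (x=7, y=9)
  Distance 5: (x=5, y=2), (x=3, y=4), (x=2, y=5), (x=6, y=9)
  Distance 6: (x=4, y=2), (x=6, y=2), (x=3, y=3), (x=1, y=5), (x=5, y=9)  <- goal reached here
One shortest path (6 moves): (x=6, y=6) -> (x=7, y=6) -> (x=7, y=7) -> (x=7, y=8) -> (x=6, y=8) -> (x=6, y=9) -> (x=5, y=9)

Answer: Shortest path length: 6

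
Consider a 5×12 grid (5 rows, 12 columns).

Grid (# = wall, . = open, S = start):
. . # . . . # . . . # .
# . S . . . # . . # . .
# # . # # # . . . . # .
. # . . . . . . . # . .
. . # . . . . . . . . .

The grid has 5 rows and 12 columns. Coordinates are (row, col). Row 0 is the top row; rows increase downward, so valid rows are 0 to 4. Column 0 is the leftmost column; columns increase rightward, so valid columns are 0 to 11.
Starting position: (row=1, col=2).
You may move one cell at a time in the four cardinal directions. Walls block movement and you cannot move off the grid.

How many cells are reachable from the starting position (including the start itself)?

Answer: Reachable cells: 42

Derivation:
BFS flood-fill from (row=1, col=2):
  Distance 0: (row=1, col=2)
  Distance 1: (row=1, col=1), (row=1, col=3), (row=2, col=2)
  Distance 2: (row=0, col=1), (row=0, col=3), (row=1, col=4), (row=3, col=2)
  Distance 3: (row=0, col=0), (row=0, col=4), (row=1, col=5), (row=3, col=3)
  Distance 4: (row=0, col=5), (row=3, col=4), (row=4, col=3)
  Distance 5: (row=3, col=5), (row=4, col=4)
  Distance 6: (row=3, col=6), (row=4, col=5)
  Distance 7: (row=2, col=6), (row=3, col=7), (row=4, col=6)
  Distance 8: (row=2, col=7), (row=3, col=8), (row=4, col=7)
  Distance 9: (row=1, col=7), (row=2, col=8), (row=4, col=8)
  Distance 10: (row=0, col=7), (row=1, col=8), (row=2, col=9), (row=4, col=9)
  Distance 11: (row=0, col=8), (row=4, col=10)
  Distance 12: (row=0, col=9), (row=3, col=10), (row=4, col=11)
  Distance 13: (row=3, col=11)
  Distance 14: (row=2, col=11)
  Distance 15: (row=1, col=11)
  Distance 16: (row=0, col=11), (row=1, col=10)
Total reachable: 42 (grid has 45 open cells total)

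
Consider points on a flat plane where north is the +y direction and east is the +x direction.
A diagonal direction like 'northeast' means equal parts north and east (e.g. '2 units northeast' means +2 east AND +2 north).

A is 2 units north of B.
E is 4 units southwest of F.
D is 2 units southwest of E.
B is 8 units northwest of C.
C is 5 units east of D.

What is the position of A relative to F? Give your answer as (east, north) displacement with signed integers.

Place F at the origin (east=0, north=0).
  E is 4 units southwest of F: delta (east=-4, north=-4); E at (east=-4, north=-4).
  D is 2 units southwest of E: delta (east=-2, north=-2); D at (east=-6, north=-6).
  C is 5 units east of D: delta (east=+5, north=+0); C at (east=-1, north=-6).
  B is 8 units northwest of C: delta (east=-8, north=+8); B at (east=-9, north=2).
  A is 2 units north of B: delta (east=+0, north=+2); A at (east=-9, north=4).
Therefore A relative to F: (east=-9, north=4).

Answer: A is at (east=-9, north=4) relative to F.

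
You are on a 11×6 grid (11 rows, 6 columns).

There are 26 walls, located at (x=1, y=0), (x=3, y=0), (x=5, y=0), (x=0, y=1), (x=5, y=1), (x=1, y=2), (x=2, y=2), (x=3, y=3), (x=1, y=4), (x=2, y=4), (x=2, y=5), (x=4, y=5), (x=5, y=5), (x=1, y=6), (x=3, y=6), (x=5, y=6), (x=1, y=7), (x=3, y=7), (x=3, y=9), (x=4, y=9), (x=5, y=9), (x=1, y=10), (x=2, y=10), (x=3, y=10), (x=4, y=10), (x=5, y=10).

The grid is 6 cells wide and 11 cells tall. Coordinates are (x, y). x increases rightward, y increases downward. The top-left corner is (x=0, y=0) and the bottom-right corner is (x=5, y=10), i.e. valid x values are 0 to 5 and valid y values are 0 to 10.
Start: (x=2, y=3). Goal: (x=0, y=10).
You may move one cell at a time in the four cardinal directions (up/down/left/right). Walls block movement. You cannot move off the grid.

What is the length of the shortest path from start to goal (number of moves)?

Answer: Shortest path length: 9

Derivation:
BFS from (x=2, y=3) until reaching (x=0, y=10):
  Distance 0: (x=2, y=3)
  Distance 1: (x=1, y=3)
  Distance 2: (x=0, y=3)
  Distance 3: (x=0, y=2), (x=0, y=4)
  Distance 4: (x=0, y=5)
  Distance 5: (x=1, y=5), (x=0, y=6)
  Distance 6: (x=0, y=7)
  Distance 7: (x=0, y=8)
  Distance 8: (x=1, y=8), (x=0, y=9)
  Distance 9: (x=2, y=8), (x=1, y=9), (x=0, y=10)  <- goal reached here
One shortest path (9 moves): (x=2, y=3) -> (x=1, y=3) -> (x=0, y=3) -> (x=0, y=4) -> (x=0, y=5) -> (x=0, y=6) -> (x=0, y=7) -> (x=0, y=8) -> (x=0, y=9) -> (x=0, y=10)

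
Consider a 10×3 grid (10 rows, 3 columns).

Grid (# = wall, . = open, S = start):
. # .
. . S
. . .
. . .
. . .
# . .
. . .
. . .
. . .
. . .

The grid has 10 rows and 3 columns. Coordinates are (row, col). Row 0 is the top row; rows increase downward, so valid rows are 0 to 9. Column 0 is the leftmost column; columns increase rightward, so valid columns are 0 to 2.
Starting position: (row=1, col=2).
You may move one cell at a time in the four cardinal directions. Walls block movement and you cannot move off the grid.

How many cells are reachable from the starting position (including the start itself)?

BFS flood-fill from (row=1, col=2):
  Distance 0: (row=1, col=2)
  Distance 1: (row=0, col=2), (row=1, col=1), (row=2, col=2)
  Distance 2: (row=1, col=0), (row=2, col=1), (row=3, col=2)
  Distance 3: (row=0, col=0), (row=2, col=0), (row=3, col=1), (row=4, col=2)
  Distance 4: (row=3, col=0), (row=4, col=1), (row=5, col=2)
  Distance 5: (row=4, col=0), (row=5, col=1), (row=6, col=2)
  Distance 6: (row=6, col=1), (row=7, col=2)
  Distance 7: (row=6, col=0), (row=7, col=1), (row=8, col=2)
  Distance 8: (row=7, col=0), (row=8, col=1), (row=9, col=2)
  Distance 9: (row=8, col=0), (row=9, col=1)
  Distance 10: (row=9, col=0)
Total reachable: 28 (grid has 28 open cells total)

Answer: Reachable cells: 28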